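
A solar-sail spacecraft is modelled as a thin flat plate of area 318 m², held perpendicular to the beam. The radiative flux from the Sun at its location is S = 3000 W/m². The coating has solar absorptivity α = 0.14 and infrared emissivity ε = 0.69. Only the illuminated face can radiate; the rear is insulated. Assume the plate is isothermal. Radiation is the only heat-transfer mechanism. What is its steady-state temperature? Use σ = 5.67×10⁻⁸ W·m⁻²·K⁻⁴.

T ≈ 322 K

At equilibrium, absorbed power = emitted power.
Absorbing cross-section = A = 318.0 m²; emitting surface = A = 318.0 m² (ratio 1).
αS·A_cross = εσ·A_surf·T⁴  ⇒  T⁴ = αS/(ε·1σ).
T⁴ = 0.140·3000/(0.69·1·5.67×10⁻⁸) = 1.074×10¹⁰ K⁴.
T = (1.074×10¹⁰)^(1/4).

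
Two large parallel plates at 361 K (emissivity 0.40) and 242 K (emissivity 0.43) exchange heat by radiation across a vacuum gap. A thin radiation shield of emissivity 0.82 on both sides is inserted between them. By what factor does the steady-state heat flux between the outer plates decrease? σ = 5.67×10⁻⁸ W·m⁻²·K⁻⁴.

Without shield: q₀ = σΔ(T⁴)/(1/ε₁+1/ε₂−1) with denominator 3.826.
With shield the two gaps are in series; the resistances add: (1/ε₁+1/ε_s−1)+(1/ε_s+1/ε₂−1) = 2.720+2.545 = 5.265.
Heat-flux ratio q₀/q = 5.265/3.826.

factor ≈ 1.38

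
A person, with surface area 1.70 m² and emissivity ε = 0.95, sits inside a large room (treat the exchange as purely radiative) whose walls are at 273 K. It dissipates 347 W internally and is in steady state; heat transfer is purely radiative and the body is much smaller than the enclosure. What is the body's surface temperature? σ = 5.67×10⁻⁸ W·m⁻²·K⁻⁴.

For a small grey body in a large enclosure, net radiated power = εσA(T⁴ − T_w⁴).
Steady state: P = εσA(T⁴ − T_w⁴) with A = 1.70 m².
T⁴ = P/(εσA) + T_w⁴ = 347/(0.95·5.67×10⁻⁸·1.700) + (273)⁴
    = 3.789×10⁹ + 5.555×10⁹ = 9.344×10⁹ K⁴.

T ≈ 311 K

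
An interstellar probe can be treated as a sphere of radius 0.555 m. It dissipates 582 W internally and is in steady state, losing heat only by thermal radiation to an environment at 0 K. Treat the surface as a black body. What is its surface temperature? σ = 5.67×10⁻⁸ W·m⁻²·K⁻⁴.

T ≈ 227 K

Steady state: internal power = radiated power, P = εσA T⁴.
Radiating area A = 4πr² = 3.871 m².
T⁴ = P/(εσA) = 582/(1.0·5.67×10⁻⁸·3.871) = 2.652×10⁹ K⁴.
T = (2.652×10⁹)^(1/4).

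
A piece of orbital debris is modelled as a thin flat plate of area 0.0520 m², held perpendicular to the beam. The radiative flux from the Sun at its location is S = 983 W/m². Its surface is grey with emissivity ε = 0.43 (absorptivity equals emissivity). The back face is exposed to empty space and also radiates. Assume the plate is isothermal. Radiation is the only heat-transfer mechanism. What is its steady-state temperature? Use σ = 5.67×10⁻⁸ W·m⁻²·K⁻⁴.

T ≈ 305 K

At equilibrium, absorbed power = emitted power.
Absorbing cross-section = A = 0.05200 m²; emitting surface = 2A = 0.1040 m² (ratio 2).
εS·A_cross = εσ·A_surf·T⁴  ⇒  T⁴ = S/(2σ)   (ε cancels).
T⁴ = 983/(2·5.67×10⁻⁸) = 8.668×10⁹ K⁴.
T = (8.668×10⁹)^(1/4).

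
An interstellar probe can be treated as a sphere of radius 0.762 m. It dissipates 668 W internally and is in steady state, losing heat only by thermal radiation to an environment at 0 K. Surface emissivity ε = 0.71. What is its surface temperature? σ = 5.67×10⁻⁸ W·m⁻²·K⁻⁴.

Steady state: internal power = radiated power, P = εσA T⁴.
Radiating area A = 4πr² = 7.297 m².
T⁴ = P/(εσA) = 668/(0.71·5.67×10⁻⁸·7.297) = 2.274×10⁹ K⁴.
T = (2.274×10⁹)^(1/4).

T ≈ 218 K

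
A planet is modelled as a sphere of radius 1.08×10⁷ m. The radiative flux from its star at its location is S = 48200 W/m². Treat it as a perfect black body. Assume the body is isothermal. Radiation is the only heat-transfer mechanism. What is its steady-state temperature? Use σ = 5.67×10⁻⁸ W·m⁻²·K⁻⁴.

At equilibrium, absorbed power = emitted power.
Absorbing cross-section = πr² = 3.664×10¹⁴ m²; emitting surface = 4πr² = 1.466×10¹⁵ m² (ratio 4).
S·A_cross = εσ·A_surf·T⁴  ⇒  T⁴ = S/(4σ).
T⁴ = 1.00·48200/(4·5.67×10⁻⁸) = 2.125×10¹¹ K⁴.
T = (2.125×10¹¹)^(1/4).

T ≈ 679 K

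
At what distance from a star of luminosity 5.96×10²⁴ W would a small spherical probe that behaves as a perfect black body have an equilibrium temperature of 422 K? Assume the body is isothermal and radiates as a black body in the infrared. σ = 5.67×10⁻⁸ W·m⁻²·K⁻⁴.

For an isothermal black-emitting sphere, (1−a)S·πr² = σ·4πr²·T⁴ ⇒ S = 4σT⁴/(1−a).
S = 4·5.67×10⁻⁸·(422)⁴/1.00 = 7193 W/m².
Flux falls as S = L/(4πd²), so d = √(L/(4πS)) = √(5.96×10²⁴/(4π·7193)).

d ≈ 8.12×10⁹ m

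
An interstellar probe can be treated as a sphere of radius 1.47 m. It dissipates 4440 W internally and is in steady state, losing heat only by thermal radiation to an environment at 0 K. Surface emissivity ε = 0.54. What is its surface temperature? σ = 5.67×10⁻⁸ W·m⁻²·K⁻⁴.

T ≈ 270 K

Steady state: internal power = radiated power, P = εσA T⁴.
Radiating area A = 4πr² = 27.15 m².
T⁴ = P/(εσA) = 4440/(0.54·5.67×10⁻⁸·27.15) = 5.340×10⁹ K⁴.
T = (5.340×10⁹)^(1/4).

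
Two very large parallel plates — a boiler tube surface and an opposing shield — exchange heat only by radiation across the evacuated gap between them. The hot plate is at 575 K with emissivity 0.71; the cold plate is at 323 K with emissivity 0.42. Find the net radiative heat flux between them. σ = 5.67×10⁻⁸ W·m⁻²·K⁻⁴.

q ≈ 2000 W/m²

For two infinite grey parallel plates, q = σ(T₁⁴ − T₂⁴)/(1/ε₁ + 1/ε₂ − 1).
T₁⁴ − T₂⁴ = 1.093×10¹¹ − 1.088×10¹⁰ = 9.843×10¹⁰ K⁴.
1/ε₁ + 1/ε₂ − 1 = 1.408 + 2.381 − 1 = 2.789.
q = 5.67×10⁻⁸ × 9.843×10¹⁰ / 2.789.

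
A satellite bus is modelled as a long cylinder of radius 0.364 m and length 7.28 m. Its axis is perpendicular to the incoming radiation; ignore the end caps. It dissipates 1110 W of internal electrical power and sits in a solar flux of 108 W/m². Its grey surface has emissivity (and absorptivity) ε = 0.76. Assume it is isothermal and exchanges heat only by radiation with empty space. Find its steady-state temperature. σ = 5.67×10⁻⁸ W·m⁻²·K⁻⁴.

At steady state, absorbed solar power + internal power = radiated power.
Absorbed: α·S·A_cross = 0.76·108·5.300 = 435.0 W (cross-section 2rL).
Total input = 435.0 + 1110 = 1545 W.
Radiated: εσ·A_surf·T⁴ with A_surf = 2πrL = 16.65 m².
T⁴ = 1545/(0.76·5.67×10⁻⁸·16.65) = 2.153×10⁹ K⁴.

T ≈ 215 K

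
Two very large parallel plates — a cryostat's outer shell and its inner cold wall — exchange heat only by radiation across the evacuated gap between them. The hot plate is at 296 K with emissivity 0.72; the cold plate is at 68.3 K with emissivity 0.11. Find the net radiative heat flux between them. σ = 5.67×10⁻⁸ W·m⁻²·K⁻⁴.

q ≈ 45.8 W/m²

For two infinite grey parallel plates, q = σ(T₁⁴ − T₂⁴)/(1/ε₁ + 1/ε₂ − 1).
T₁⁴ − T₂⁴ = 7.677×10⁹ − 2.176×10⁷ = 7.655×10⁹ K⁴.
1/ε₁ + 1/ε₂ − 1 = 1.389 + 9.091 − 1 = 9.480.
q = 5.67×10⁻⁸ × 7.655×10⁹ / 9.480.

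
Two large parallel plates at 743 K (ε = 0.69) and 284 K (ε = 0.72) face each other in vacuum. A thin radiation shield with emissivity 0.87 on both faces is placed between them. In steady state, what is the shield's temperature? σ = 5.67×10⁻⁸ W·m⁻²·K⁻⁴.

T_s ≈ 625 K

In steady state the net flux on the hot side equals that on the cold side.
σ(T₁⁴−T_s⁴)/D₁ = σ(T_s⁴−T₂⁴)/D₂, with D₁ = 1/ε₁+1/ε_s−1 = 1.599, D₂ = 1/ε_s+1/ε₂−1 = 1.538.
Solve for T_s⁴: T_s⁴ = (D₂·T₁⁴ + D₁·T₂⁴)/(D₁+D₂) = 1.528×10¹¹ K⁴.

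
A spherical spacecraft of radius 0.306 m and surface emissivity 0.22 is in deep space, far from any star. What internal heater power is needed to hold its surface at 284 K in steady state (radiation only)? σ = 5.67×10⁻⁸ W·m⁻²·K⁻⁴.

P = εσ·4πr²·T⁴.
4πr² = 1.177 m²; T⁴ = 6.505×10⁹ K⁴.
P = 0.22·5.67×10⁻⁸·1.177·6.505×10⁹.

P ≈ 95.5 W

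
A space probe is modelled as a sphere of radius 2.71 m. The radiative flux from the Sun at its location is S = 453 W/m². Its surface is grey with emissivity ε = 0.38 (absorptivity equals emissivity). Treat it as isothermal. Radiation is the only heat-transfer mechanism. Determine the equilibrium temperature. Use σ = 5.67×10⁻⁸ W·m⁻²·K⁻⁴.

At equilibrium, absorbed power = emitted power.
Absorbing cross-section = πr² = 23.07 m²; emitting surface = 4πr² = 92.29 m² (ratio 4).
εS·A_cross = εσ·A_surf·T⁴  ⇒  T⁴ = S/(4σ)   (ε cancels).
T⁴ = 453/(4·5.67×10⁻⁸) = 1.997×10⁹ K⁴.
T = (1.997×10⁹)^(1/4).

T ≈ 211 K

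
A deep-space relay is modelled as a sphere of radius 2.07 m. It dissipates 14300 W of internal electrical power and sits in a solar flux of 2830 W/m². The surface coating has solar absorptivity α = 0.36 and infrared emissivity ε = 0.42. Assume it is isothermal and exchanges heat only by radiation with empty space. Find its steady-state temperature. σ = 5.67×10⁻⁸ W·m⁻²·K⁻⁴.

At steady state, absorbed solar power + internal power = radiated power.
Absorbed: α·S·A_cross = 0.36·2830·13.46 = 13710 W (cross-section πr²).
Total input = 13710 + 14300 = 28010 W.
Radiated: εσ·A_surf·T⁴ with A_surf = 4πr² = 53.85 m².
T⁴ = 28010/(0.42·5.67×10⁻⁸·53.85) = 2.185×10¹⁰ K⁴.

T ≈ 384 K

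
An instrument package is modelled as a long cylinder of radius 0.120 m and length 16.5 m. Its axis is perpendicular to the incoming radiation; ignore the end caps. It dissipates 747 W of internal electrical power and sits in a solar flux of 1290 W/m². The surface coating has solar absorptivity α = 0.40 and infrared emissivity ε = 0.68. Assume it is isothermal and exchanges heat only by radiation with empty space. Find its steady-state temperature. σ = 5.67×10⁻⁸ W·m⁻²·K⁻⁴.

At steady state, absorbed solar power + internal power = radiated power.
Absorbed: α·S·A_cross = 0.40·1290·3.960 = 2043 W (cross-section 2rL).
Total input = 2043 + 747 = 2790 W.
Radiated: εσ·A_surf·T⁴ with A_surf = 2πrL = 12.44 m².
T⁴ = 2790/(0.68·5.67×10⁻⁸·12.44) = 5.817×10⁹ K⁴.

T ≈ 276 K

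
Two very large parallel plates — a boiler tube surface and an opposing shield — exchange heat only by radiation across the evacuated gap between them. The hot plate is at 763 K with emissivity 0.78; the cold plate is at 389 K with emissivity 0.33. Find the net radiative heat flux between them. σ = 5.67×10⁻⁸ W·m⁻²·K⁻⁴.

For two infinite grey parallel plates, q = σ(T₁⁴ − T₂⁴)/(1/ε₁ + 1/ε₂ − 1).
T₁⁴ − T₂⁴ = 3.389×10¹¹ − 2.290×10¹⁰ = 3.160×10¹¹ K⁴.
1/ε₁ + 1/ε₂ − 1 = 1.282 + 3.030 − 1 = 3.312.
q = 5.67×10⁻⁸ × 3.160×10¹¹ / 3.312.

q ≈ 5410 W/m²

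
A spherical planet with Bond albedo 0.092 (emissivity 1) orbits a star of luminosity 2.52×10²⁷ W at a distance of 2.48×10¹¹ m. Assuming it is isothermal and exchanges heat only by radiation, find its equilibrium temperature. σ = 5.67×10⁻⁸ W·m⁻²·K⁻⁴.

First find the stellar flux at distance d: S = L/(4πd²) = 2.52×10²⁷/(4π·(2.48×10¹¹)²) = 3261 W/m².
For an isothermal sphere, absorbed (1−a)S·πr² = emitted σ·4πr²·T⁴, so T⁴ = (1−a)S/(4σ).
T⁴ = 0.908·3261/(4·5.67×10⁻⁸) = 1.305×10¹⁰ K⁴.

T ≈ 338 K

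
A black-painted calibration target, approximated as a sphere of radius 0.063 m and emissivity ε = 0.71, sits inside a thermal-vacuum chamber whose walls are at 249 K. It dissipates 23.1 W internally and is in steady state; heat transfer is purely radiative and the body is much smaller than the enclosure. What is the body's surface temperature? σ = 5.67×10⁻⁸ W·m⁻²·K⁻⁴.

For a small grey body in a large enclosure, net radiated power = εσA(T⁴ − T_w⁴).
Steady state: P = εσA(T⁴ − T_w⁴) with A = 4πr² = 0.04988 m².
T⁴ = P/(εσA) + T_w⁴ = 23.1/(0.71·5.67×10⁻⁸·0.04988) + (249)⁴
    = 1.150×10¹⁰ + 3.844×10⁹ = 1.535×10¹⁰ K⁴.

T ≈ 352 K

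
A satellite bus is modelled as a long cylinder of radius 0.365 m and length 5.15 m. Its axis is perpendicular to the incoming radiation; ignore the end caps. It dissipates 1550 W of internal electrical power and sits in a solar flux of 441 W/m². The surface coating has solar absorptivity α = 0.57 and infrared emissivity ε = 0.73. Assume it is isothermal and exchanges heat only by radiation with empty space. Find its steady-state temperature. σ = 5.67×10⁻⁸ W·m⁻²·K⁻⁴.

T ≈ 267 K

At steady state, absorbed solar power + internal power = radiated power.
Absorbed: α·S·A_cross = 0.57·441·3.760 = 945.0 W (cross-section 2rL).
Total input = 945.0 + 1550 = 2495 W.
Radiated: εσ·A_surf·T⁴ with A_surf = 2πrL = 11.81 m².
T⁴ = 2495/(0.73·5.67×10⁻⁸·11.81) = 5.104×10⁹ K⁴.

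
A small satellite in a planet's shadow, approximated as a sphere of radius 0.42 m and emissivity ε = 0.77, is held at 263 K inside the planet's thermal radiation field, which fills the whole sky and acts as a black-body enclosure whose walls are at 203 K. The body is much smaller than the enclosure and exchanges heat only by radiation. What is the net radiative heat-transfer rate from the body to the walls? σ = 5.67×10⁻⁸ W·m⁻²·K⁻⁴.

P_net ≈ 299 W

For a small grey body in a large enclosure: P_net = εσA(T_body⁴ − T_wall⁴).
A = 4πr² = 2.217 m²; T_body⁴ − T_wall⁴ = 4.784×10⁹ − 1.698×10⁹ = 3.086×10⁹ K⁴.
|P_net| = 0.77·5.67×10⁻⁸·2.217·3.086×10⁹.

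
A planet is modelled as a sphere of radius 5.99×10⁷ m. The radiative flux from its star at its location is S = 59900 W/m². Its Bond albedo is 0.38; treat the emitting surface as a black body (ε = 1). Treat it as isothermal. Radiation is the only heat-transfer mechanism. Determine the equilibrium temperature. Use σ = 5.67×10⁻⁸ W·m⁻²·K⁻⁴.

T ≈ 636 K

At equilibrium, absorbed power = emitted power.
Absorbing cross-section = πr² = 1.127×10¹⁶ m²; emitting surface = 4πr² = 4.509×10¹⁶ m² (ratio 4).
(1−a)S·A_cross = εσ·A_surf·T⁴  ⇒  T⁴ = (1−a)S/(4σ).
T⁴ = 0.620·59900/(4·5.67×10⁻⁸) = 1.637×10¹¹ K⁴.
T = (1.637×10¹¹)^(1/4).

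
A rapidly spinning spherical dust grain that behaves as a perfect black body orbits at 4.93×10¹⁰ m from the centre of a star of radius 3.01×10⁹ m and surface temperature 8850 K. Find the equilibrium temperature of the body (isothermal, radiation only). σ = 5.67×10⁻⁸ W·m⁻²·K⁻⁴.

The star's surface emits σT_*⁴; at distance d the flux is S = σT_*⁴(R_*/d)².
S = 5.67×10⁻⁸·(8850)⁴·(3.01×10⁹/4.93×10¹⁰)² = 1.297×10⁶ W/m².
For an isothermal sphere T⁴ = (1−a)S/(4σ) = 5.717×10¹² K⁴.

T ≈ 1550 K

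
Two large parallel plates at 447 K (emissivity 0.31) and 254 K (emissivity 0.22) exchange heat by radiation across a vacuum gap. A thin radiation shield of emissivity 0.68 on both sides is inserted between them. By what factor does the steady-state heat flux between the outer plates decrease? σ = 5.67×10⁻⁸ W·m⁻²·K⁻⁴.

factor ≈ 1.29

Without shield: q₀ = σΔ(T⁴)/(1/ε₁+1/ε₂−1) with denominator 6.771.
With shield the two gaps are in series; the resistances add: (1/ε₁+1/ε_s−1)+(1/ε_s+1/ε₂−1) = 3.696+5.016 = 8.712.
Heat-flux ratio q₀/q = 8.712/6.771.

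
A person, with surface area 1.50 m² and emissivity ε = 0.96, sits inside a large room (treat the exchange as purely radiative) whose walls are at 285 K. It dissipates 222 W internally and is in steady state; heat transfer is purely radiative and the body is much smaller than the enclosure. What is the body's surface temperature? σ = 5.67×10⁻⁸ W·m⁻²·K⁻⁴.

For a small grey body in a large enclosure, net radiated power = εσA(T⁴ − T_w⁴).
Steady state: P = εσA(T⁴ − T_w⁴) with A = 1.50 m².
T⁴ = P/(εσA) + T_w⁴ = 222/(0.96·5.67×10⁻⁸·1.500) + (285)⁴
    = 2.719×10⁹ + 6.598×10⁹ = 9.316×10⁹ K⁴.

T ≈ 311 K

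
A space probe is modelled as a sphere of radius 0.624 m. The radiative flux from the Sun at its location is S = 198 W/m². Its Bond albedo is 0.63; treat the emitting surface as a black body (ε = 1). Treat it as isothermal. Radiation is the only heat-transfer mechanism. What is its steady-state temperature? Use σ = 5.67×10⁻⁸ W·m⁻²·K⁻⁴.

T ≈ 134 K

At equilibrium, absorbed power = emitted power.
Absorbing cross-section = πr² = 1.223 m²; emitting surface = 4πr² = 4.893 m² (ratio 4).
(1−a)S·A_cross = εσ·A_surf·T⁴  ⇒  T⁴ = (1−a)S/(4σ).
T⁴ = 0.370·198/(4·5.67×10⁻⁸) = 3.230×10⁸ K⁴.
T = (3.230×10⁸)^(1/4).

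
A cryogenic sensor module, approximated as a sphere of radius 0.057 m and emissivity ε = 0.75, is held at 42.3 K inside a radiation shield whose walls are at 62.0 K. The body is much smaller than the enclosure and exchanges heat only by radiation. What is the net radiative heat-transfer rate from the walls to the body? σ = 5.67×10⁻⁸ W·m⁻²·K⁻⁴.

For a small grey body in a large enclosure: P_net = εσA(T_body⁴ − T_wall⁴).
A = 4πr² = 0.04083 m²; T_body⁴ − T_wall⁴ = 3.202×10⁶ − 1.478×10⁷ = -1.157×10⁷ K⁴.
|P_net| = 0.75·5.67×10⁻⁸·0.04083·1.157×10⁷.

P_net ≈ 0.0201 W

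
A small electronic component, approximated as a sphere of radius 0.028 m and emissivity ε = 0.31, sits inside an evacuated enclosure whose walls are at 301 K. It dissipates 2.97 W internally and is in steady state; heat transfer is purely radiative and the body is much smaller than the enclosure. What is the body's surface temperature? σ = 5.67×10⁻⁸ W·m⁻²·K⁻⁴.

For a small grey body in a large enclosure, net radiated power = εσA(T⁴ − T_w⁴).
Steady state: P = εσA(T⁴ − T_w⁴) with A = 4πr² = 0.009852 m².
T⁴ = P/(εσA) + T_w⁴ = 2.97/(0.31·5.67×10⁻⁸·0.009852) + (301)⁴
    = 1.715×10¹⁰ + 8.209×10⁹ = 2.536×10¹⁰ K⁴.

T ≈ 399 K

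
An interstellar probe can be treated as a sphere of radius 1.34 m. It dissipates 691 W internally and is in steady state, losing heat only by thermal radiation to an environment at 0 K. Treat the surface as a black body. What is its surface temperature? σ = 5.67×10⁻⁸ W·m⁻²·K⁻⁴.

Steady state: internal power = radiated power, P = εσA T⁴.
Radiating area A = 4πr² = 22.56 m².
T⁴ = P/(εσA) = 691/(1.0·5.67×10⁻⁸·22.56) = 5.401×10⁸ K⁴.
T = (5.401×10⁸)^(1/4).

T ≈ 152 K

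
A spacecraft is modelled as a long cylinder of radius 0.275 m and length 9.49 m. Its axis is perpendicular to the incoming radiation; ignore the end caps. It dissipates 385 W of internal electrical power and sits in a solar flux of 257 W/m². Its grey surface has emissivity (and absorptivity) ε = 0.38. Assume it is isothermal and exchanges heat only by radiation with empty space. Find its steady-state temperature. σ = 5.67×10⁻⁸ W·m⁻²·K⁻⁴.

T ≈ 224 K

At steady state, absorbed solar power + internal power = radiated power.
Absorbed: α·S·A_cross = 0.38·257·5.220 = 509.7 W (cross-section 2rL).
Total input = 509.7 + 385 = 894.7 W.
Radiated: εσ·A_surf·T⁴ with A_surf = 2πrL = 16.40 m².
T⁴ = 894.7/(0.38·5.67×10⁻⁸·16.40) = 2.533×10⁹ K⁴.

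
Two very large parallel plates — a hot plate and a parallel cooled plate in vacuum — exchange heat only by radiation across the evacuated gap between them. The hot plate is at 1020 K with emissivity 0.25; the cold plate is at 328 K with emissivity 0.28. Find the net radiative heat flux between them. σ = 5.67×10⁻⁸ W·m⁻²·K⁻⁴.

For two infinite grey parallel plates, q = σ(T₁⁴ − T₂⁴)/(1/ε₁ + 1/ε₂ − 1).
T₁⁴ − T₂⁴ = 1.082×10¹² − 1.157×10¹⁰ = 1.071×10¹² K⁴.
1/ε₁ + 1/ε₂ − 1 = 4.000 + 3.571 − 1 = 6.571.
q = 5.67×10⁻⁸ × 1.071×10¹² / 6.571.

q ≈ 9240 W/m²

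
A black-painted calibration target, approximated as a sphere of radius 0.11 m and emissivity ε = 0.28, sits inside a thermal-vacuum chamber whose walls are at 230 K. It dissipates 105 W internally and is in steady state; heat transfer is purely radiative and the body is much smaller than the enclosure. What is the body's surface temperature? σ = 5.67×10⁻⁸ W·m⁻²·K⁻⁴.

For a small grey body in a large enclosure, net radiated power = εσA(T⁴ − T_w⁴).
Steady state: P = εσA(T⁴ − T_w⁴) with A = 4πr² = 0.1521 m².
T⁴ = P/(εσA) + T_w⁴ = 105/(0.28·5.67×10⁻⁸·0.1521) + (230)⁴
    = 4.350×10¹⁰ + 2.798×10⁹ = 4.629×10¹⁰ K⁴.

T ≈ 464 K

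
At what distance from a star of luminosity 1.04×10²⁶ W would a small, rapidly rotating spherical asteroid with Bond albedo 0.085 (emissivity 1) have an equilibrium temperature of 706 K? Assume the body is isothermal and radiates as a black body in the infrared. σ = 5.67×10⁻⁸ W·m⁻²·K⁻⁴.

For an isothermal black-emitting sphere, (1−a)S·πr² = σ·4πr²·T⁴ ⇒ S = 4σT⁴/(1−a).
S = 4·5.67×10⁻⁸·(706)⁴/0.915 = 61580 W/m².
Flux falls as S = L/(4πd²), so d = √(L/(4πS)) = √(1.04×10²⁶/(4π·61580)).

d ≈ 1.16×10¹⁰ m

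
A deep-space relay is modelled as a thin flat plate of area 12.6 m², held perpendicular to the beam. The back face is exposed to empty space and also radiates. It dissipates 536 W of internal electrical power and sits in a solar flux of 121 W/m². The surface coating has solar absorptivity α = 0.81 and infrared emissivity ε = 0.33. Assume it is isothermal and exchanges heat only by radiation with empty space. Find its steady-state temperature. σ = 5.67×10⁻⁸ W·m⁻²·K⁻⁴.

T ≈ 248 K

At steady state, absorbed solar power + internal power = radiated power.
Absorbed: α·S·A_cross = 0.81·121·12.60 = 1235 W (cross-section A).
Total input = 1235 + 536 = 1771 W.
Radiated: εσ·A_surf·T⁴ with A_surf = 2A = 25.20 m².
T⁴ = 1771/(0.33·5.67×10⁻⁸·25.20) = 3.756×10⁹ K⁴.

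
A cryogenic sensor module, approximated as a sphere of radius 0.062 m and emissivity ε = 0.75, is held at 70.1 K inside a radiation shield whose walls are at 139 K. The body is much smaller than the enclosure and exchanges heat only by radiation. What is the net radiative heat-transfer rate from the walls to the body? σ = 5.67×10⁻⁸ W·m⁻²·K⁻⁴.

P_net ≈ 0.717 W

For a small grey body in a large enclosure: P_net = εσA(T_body⁴ − T_wall⁴).
A = 4πr² = 0.04831 m²; T_body⁴ − T_wall⁴ = 2.415×10⁷ − 3.733×10⁸ = -3.492×10⁸ K⁴.
|P_net| = 0.75·5.67×10⁻⁸·0.04831·3.492×10⁸.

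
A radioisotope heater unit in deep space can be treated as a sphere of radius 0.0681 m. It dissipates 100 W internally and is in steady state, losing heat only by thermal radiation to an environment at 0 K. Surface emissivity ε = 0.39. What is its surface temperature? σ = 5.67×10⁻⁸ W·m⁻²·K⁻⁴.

Steady state: internal power = radiated power, P = εσA T⁴.
Radiating area A = 4πr² = 0.05828 m².
T⁴ = P/(εσA) = 100/(0.39·5.67×10⁻⁸·0.05828) = 7.760×10¹⁰ K⁴.
T = (7.760×10¹⁰)^(1/4).

T ≈ 528 K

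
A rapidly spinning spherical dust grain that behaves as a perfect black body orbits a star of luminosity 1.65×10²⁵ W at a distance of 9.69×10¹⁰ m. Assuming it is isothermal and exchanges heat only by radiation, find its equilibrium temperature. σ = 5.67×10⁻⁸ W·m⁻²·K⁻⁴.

First find the stellar flux at distance d: S = L/(4πd²) = 1.65×10²⁵/(4π·(9.69×10¹⁰)²) = 139.8 W/m².
For an isothermal sphere, absorbed (1−a)S·πr² = emitted σ·4πr²·T⁴, so T⁴ = (1−a)S/(4σ).
T⁴ = 1.00·139.8/(4·5.67×10⁻⁸) = 6.166×10⁸ K⁴.

T ≈ 158 K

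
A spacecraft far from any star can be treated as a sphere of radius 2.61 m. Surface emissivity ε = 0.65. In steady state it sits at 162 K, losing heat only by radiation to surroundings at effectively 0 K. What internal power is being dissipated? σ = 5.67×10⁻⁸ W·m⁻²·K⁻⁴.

P ≈ 2170 W

Steady state: P = εσA T⁴.
A = 4πr² = 85.60 m²; T⁴ = (162)⁴ = 6.887×10⁸ K⁴.
P = 0.65 × 5.67×10⁻⁸ × 85.60 × 6.887×10⁸.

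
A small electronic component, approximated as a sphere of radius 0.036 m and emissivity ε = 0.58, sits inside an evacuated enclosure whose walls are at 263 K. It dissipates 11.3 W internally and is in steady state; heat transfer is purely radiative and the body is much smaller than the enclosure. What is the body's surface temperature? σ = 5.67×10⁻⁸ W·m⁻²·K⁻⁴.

T ≈ 401 K

For a small grey body in a large enclosure, net radiated power = εσA(T⁴ − T_w⁴).
Steady state: P = εσA(T⁴ − T_w⁴) with A = 4πr² = 0.01629 m².
T⁴ = P/(εσA) + T_w⁴ = 11.3/(0.58·5.67×10⁻⁸·0.01629) + (263)⁴
    = 2.110×10¹⁰ + 4.784×10⁹ = 2.588×10¹⁰ K⁴.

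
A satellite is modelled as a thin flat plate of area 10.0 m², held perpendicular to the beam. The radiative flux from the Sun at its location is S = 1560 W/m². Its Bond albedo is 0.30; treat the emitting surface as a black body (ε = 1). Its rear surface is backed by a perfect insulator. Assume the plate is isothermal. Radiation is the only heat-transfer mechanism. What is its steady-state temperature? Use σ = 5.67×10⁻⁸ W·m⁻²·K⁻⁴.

T ≈ 373 K

At equilibrium, absorbed power = emitted power.
Absorbing cross-section = A = 10.00 m²; emitting surface = A = 10.00 m² (ratio 1).
(1−a)S·A_cross = εσ·A_surf·T⁴  ⇒  T⁴ = (1−a)S/(1σ).
T⁴ = 0.700·1560/(1·5.67×10⁻⁸) = 1.926×10¹⁰ K⁴.
T = (1.926×10¹⁰)^(1/4).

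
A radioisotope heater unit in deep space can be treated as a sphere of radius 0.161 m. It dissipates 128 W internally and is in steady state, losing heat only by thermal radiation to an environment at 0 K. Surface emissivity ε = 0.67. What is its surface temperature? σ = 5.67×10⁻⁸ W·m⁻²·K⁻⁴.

Steady state: internal power = radiated power, P = εσA T⁴.
Radiating area A = 4πr² = 0.3257 m².
T⁴ = P/(εσA) = 128/(0.67·5.67×10⁻⁸·0.3257) = 1.034×10¹⁰ K⁴.
T = (1.034×10¹⁰)^(1/4).

T ≈ 319 K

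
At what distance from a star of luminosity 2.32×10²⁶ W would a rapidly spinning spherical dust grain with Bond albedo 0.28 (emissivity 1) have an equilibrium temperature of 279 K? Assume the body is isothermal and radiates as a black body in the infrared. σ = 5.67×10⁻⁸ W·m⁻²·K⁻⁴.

d ≈ 9.84×10¹⁰ m

For an isothermal black-emitting sphere, (1−a)S·πr² = σ·4πr²·T⁴ ⇒ S = 4σT⁴/(1−a).
S = 4·5.67×10⁻⁸·(279)⁴/0.720 = 1909 W/m².
Flux falls as S = L/(4πd²), so d = √(L/(4πS)) = √(2.32×10²⁶/(4π·1909)).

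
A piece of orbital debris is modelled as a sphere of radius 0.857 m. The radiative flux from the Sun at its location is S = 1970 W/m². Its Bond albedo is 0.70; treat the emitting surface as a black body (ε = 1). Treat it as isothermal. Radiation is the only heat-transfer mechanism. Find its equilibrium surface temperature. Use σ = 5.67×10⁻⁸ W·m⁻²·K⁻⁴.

At equilibrium, absorbed power = emitted power.
Absorbing cross-section = πr² = 2.307 m²; emitting surface = 4πr² = 9.229 m² (ratio 4).
(1−a)S·A_cross = εσ·A_surf·T⁴  ⇒  T⁴ = (1−a)S/(4σ).
T⁴ = 0.300·1970/(4·5.67×10⁻⁸) = 2.606×10⁹ K⁴.
T = (2.606×10⁹)^(1/4).

T ≈ 226 K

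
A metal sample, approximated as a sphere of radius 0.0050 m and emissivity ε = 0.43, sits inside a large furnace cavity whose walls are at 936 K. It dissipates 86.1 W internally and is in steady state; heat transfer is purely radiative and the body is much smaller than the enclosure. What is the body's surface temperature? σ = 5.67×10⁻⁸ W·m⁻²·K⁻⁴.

T ≈ 1860 K

For a small grey body in a large enclosure, net radiated power = εσA(T⁴ − T_w⁴).
Steady state: P = εσA(T⁴ − T_w⁴) with A = 4πr² = 3.142×10⁻⁴ m².
T⁴ = P/(εσA) + T_w⁴ = 86.1/(0.43·5.67×10⁻⁸·3.142×10⁻⁴) + (936)⁴
    = 1.124×10¹³ + 7.675×10¹¹ = 1.201×10¹³ K⁴.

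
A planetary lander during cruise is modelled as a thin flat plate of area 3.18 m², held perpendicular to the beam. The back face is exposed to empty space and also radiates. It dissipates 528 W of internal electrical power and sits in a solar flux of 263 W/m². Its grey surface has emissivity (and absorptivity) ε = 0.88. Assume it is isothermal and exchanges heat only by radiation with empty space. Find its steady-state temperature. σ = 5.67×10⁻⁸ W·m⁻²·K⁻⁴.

T ≈ 251 K

At steady state, absorbed solar power + internal power = radiated power.
Absorbed: α·S·A_cross = 0.88·263·3.180 = 736.0 W (cross-section A).
Total input = 736.0 + 528 = 1264 W.
Radiated: εσ·A_surf·T⁴ with A_surf = 2A = 6.360 m².
T⁴ = 1264/(0.88·5.67×10⁻⁸·6.360) = 3.983×10⁹ K⁴.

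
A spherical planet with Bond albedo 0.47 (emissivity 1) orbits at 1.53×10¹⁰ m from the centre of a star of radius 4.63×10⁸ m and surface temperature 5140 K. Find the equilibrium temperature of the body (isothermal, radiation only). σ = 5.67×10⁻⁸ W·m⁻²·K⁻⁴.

T ≈ 539 K

The star's surface emits σT_*⁴; at distance d the flux is S = σT_*⁴(R_*/d)².
S = 5.67×10⁻⁸·(5140)⁴·(4.63×10⁸/1.53×10¹⁰)² = 36240 W/m².
For an isothermal sphere T⁴ = (1−a)S/(4σ) = 8.469×10¹⁰ K⁴.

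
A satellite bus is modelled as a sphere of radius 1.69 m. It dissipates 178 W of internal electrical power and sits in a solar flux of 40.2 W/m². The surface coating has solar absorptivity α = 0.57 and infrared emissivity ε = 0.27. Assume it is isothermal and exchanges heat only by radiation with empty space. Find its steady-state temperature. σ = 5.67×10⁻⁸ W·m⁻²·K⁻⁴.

T ≈ 163 K

At steady state, absorbed solar power + internal power = radiated power.
Absorbed: α·S·A_cross = 0.57·40.2·8.973 = 205.6 W (cross-section πr²).
Total input = 205.6 + 178 = 383.6 W.
Radiated: εσ·A_surf·T⁴ with A_surf = 4πr² = 35.89 m².
T⁴ = 383.6/(0.27·5.67×10⁻⁸·35.89) = 6.982×10⁸ K⁴.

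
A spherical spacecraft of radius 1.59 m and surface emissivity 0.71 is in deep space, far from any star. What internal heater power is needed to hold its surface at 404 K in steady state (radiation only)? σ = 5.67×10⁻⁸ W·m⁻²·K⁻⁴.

P = εσ·4πr²·T⁴.
4πr² = 31.77 m²; T⁴ = 2.664×10¹⁰ K⁴.
P = 0.71·5.67×10⁻⁸·31.77·2.664×10¹⁰.

P ≈ 34100 W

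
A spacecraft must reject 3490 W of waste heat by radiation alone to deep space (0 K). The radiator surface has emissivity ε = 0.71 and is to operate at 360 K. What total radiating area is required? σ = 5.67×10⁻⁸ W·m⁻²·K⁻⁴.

P = εσA T⁴ ⇒ A = P/(εσT⁴).
T⁴ = 1.680×10¹⁰ K⁴.
A = 3490/(0.71 × 5.67×10⁻⁸ × 1.680×10¹⁰).

A ≈ 5.16 m²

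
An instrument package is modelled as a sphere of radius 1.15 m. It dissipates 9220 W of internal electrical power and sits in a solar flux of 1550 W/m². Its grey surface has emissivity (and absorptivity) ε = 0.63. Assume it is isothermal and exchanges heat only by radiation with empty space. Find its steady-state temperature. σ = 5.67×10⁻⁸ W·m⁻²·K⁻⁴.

T ≈ 387 K

At steady state, absorbed solar power + internal power = radiated power.
Absorbed: α·S·A_cross = 0.63·1550·4.155 = 4057 W (cross-section πr²).
Total input = 4057 + 9220 = 13280 W.
Radiated: εσ·A_surf·T⁴ with A_surf = 4πr² = 16.62 m².
T⁴ = 13280/(0.63·5.67×10⁻⁸·16.62) = 2.237×10¹⁰ K⁴.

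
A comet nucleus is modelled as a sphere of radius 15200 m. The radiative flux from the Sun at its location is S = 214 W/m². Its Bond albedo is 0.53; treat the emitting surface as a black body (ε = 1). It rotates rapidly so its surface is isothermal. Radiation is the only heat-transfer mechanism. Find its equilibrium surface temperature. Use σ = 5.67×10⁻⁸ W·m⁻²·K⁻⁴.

T ≈ 145 K

At equilibrium, absorbed power = emitted power.
Absorbing cross-section = πr² = 7.258×10⁸ m²; emitting surface = 4πr² = 2.903×10⁹ m² (ratio 4).
(1−a)S·A_cross = εσ·A_surf·T⁴  ⇒  T⁴ = (1−a)S/(4σ).
T⁴ = 0.470·214/(4·5.67×10⁻⁸) = 4.435×10⁸ K⁴.
T = (4.435×10⁸)^(1/4).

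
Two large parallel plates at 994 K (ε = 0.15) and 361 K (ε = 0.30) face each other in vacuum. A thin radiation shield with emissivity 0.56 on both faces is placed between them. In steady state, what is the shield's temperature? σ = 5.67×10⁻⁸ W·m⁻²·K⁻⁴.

In steady state the net flux on the hot side equals that on the cold side.
σ(T₁⁴−T_s⁴)/D₁ = σ(T_s⁴−T₂⁴)/D₂, with D₁ = 1/ε₁+1/ε_s−1 = 7.452, D₂ = 1/ε_s+1/ε₂−1 = 4.119.
Solve for T_s⁴: T_s⁴ = (D₂·T₁⁴ + D₁·T₂⁴)/(D₁+D₂) = 3.584×10¹¹ K⁴.

T_s ≈ 774 K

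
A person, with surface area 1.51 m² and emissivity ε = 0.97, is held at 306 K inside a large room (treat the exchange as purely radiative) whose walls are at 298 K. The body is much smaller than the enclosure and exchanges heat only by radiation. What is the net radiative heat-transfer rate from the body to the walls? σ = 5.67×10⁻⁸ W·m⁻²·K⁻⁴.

P_net ≈ 73.2 W

For a small grey body in a large enclosure: P_net = εσA(T_body⁴ − T_wall⁴).
A = 1.51 m²; T_body⁴ − T_wall⁴ = 8.768×10⁹ − 7.886×10⁹ = 8.816×10⁸ K⁴.
|P_net| = 0.97·5.67×10⁻⁸·1.510·8.816×10⁸.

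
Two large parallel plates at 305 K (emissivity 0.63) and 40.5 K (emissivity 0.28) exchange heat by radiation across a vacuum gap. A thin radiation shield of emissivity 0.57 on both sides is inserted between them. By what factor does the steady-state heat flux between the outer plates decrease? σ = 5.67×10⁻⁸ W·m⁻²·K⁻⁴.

Without shield: q₀ = σΔ(T⁴)/(1/ε₁+1/ε₂−1) with denominator 4.159.
With shield the two gaps are in series; the resistances add: (1/ε₁+1/ε_s−1)+(1/ε_s+1/ε₂−1) = 2.342+4.326 = 6.668.
Heat-flux ratio q₀/q = 6.668/4.159.

factor ≈ 1.60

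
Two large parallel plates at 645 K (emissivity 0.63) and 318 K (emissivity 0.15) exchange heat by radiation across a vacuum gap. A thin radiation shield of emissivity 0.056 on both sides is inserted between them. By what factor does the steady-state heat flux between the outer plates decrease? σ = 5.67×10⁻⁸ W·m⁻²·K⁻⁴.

factor ≈ 5.79

Without shield: q₀ = σΔ(T⁴)/(1/ε₁+1/ε₂−1) with denominator 7.254.
With shield the two gaps are in series; the resistances add: (1/ε₁+1/ε_s−1)+(1/ε_s+1/ε₂−1) = 18.44+23.52 = 41.97.
Heat-flux ratio q₀/q = 41.97/7.254.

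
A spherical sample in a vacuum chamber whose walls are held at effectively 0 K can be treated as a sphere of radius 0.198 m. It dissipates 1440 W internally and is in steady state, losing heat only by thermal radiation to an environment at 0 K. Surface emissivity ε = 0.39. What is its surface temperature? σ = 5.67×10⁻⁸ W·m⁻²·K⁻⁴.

T ≈ 603 K

Steady state: internal power = radiated power, P = εσA T⁴.
Radiating area A = 4πr² = 0.4927 m².
T⁴ = P/(εσA) = 1440/(0.39·5.67×10⁻⁸·0.4927) = 1.322×10¹¹ K⁴.
T = (1.322×10¹¹)^(1/4).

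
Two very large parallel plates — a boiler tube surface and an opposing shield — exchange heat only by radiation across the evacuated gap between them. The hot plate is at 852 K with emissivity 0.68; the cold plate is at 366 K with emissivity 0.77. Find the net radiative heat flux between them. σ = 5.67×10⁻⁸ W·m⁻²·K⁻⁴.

For two infinite grey parallel plates, q = σ(T₁⁴ − T₂⁴)/(1/ε₁ + 1/ε₂ − 1).
T₁⁴ − T₂⁴ = 5.269×10¹¹ − 1.794×10¹⁰ = 5.090×10¹¹ K⁴.
1/ε₁ + 1/ε₂ − 1 = 1.471 + 1.299 − 1 = 1.769.
q = 5.67×10⁻⁸ × 5.090×10¹¹ / 1.769.

q ≈ 16300 W/m²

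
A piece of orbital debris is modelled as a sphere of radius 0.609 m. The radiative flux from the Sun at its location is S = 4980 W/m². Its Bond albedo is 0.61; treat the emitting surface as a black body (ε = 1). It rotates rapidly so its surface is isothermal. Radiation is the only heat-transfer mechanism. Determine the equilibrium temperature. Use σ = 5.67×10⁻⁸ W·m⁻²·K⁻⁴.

T ≈ 304 K

At equilibrium, absorbed power = emitted power.
Absorbing cross-section = πr² = 1.165 m²; emitting surface = 4πr² = 4.661 m² (ratio 4).
(1−a)S·A_cross = εσ·A_surf·T⁴  ⇒  T⁴ = (1−a)S/(4σ).
T⁴ = 0.390·4980/(4·5.67×10⁻⁸) = 8.563×10⁹ K⁴.
T = (8.563×10⁹)^(1/4).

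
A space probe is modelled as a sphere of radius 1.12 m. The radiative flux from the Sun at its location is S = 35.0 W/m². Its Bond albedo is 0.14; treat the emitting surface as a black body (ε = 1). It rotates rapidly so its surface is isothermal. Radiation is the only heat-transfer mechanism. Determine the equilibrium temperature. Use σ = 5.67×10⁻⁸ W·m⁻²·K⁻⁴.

At equilibrium, absorbed power = emitted power.
Absorbing cross-section = πr² = 3.941 m²; emitting surface = 4πr² = 15.76 m² (ratio 4).
(1−a)S·A_cross = εσ·A_surf·T⁴  ⇒  T⁴ = (1−a)S/(4σ).
T⁴ = 0.860·35.0/(4·5.67×10⁻⁸) = 1.327×10⁸ K⁴.
T = (1.327×10⁸)^(1/4).

T ≈ 107 K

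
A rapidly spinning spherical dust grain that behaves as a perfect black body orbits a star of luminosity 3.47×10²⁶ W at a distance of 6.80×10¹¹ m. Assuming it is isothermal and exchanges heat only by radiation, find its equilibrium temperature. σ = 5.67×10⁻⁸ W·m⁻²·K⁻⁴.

T ≈ 127 K

First find the stellar flux at distance d: S = L/(4πd²) = 3.47×10²⁶/(4π·(6.80×10¹¹)²) = 59.72 W/m².
For an isothermal sphere, absorbed (1−a)S·πr² = emitted σ·4πr²·T⁴, so T⁴ = (1−a)S/(4σ).
T⁴ = 1.00·59.72/(4·5.67×10⁻⁸) = 2.633×10⁸ K⁴.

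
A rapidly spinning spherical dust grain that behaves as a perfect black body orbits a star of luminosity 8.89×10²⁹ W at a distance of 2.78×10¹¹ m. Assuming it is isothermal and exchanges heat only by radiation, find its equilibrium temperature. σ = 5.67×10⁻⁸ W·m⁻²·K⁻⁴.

First find the stellar flux at distance d: S = L/(4πd²) = 8.89×10²⁹/(4π·(2.78×10¹¹)²) = 9.154×10⁵ W/m².
For an isothermal sphere, absorbed (1−a)S·πr² = emitted σ·4πr²·T⁴, so T⁴ = (1−a)S/(4σ).
T⁴ = 1.00·9.154×10⁵/(4·5.67×10⁻⁸) = 4.036×10¹² K⁴.

T ≈ 1420 K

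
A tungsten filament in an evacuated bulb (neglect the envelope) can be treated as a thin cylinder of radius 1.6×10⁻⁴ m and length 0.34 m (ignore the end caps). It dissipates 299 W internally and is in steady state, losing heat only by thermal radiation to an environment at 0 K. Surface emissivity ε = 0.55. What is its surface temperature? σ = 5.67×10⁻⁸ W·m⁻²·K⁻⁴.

T ≈ 2300 K

Steady state: internal power = radiated power, P = εσA T⁴.
Radiating area A = 2πrL = 3.418×10⁻⁴ m².
T⁴ = P/(εσA) = 299/(0.55·5.67×10⁻⁸·3.418×10⁻⁴) = 2.805×10¹³ K⁴.
T = (2.805×10¹³)^(1/4).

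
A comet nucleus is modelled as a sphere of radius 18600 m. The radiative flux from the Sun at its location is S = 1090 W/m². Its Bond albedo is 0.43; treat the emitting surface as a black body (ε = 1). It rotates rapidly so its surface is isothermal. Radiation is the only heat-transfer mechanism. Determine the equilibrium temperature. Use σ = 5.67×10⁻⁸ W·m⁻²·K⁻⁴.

T ≈ 229 K

At equilibrium, absorbed power = emitted power.
Absorbing cross-section = πr² = 1.087×10⁹ m²; emitting surface = 4πr² = 4.347×10⁹ m² (ratio 4).
(1−a)S·A_cross = εσ·A_surf·T⁴  ⇒  T⁴ = (1−a)S/(4σ).
T⁴ = 0.570·1090/(4·5.67×10⁻⁸) = 2.739×10⁹ K⁴.
T = (2.739×10⁹)^(1/4).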